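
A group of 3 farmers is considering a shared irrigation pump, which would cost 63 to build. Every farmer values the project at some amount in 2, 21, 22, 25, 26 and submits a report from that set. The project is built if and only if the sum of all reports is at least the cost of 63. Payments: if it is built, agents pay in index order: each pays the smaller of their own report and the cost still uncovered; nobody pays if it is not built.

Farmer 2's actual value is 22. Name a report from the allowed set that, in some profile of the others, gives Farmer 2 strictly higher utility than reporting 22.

21

Suppose Farmer 1 reports 21 and Farmer 3 reports 21.
Report 22: project built, pays 22, utility 22 - 22 = 0.
Report 21: project built, pays 21, utility 22 - 21 = 1.
So reporting 21 beats truth here (1 > 0).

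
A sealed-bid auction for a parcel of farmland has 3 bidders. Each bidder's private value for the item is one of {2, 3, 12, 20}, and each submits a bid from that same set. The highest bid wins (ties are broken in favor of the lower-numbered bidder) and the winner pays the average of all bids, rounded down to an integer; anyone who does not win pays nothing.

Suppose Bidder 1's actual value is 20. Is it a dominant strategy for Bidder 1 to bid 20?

No

Consider the case where Bidder 2 bids 2 and Bidder 3 bids 2.
Truthful bid 20: wins, pays 8, utility 20 - 8 = 12.
Bid 2 instead: wins, pays 2, utility 20 - 2 = 18.
Since 18 > 12, bidding 2 is strictly better here, so truthful bidding is not dominant.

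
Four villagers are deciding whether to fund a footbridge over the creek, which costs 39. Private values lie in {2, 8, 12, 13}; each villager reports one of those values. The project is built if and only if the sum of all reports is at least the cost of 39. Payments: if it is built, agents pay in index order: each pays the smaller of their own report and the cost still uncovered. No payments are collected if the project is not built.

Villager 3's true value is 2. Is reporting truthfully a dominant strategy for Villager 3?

Yes

Check each profile of the others' reports and compare truth against every alternative report.
Others report (8, 12, 12): truth gives 0, best alternative gives -6.
Others report (8, 12, 13): truth gives 0, best alternative gives -6.
Others report (8, 13, 12): truth gives 0, best alternative gives -6.
Others report (8, 13, 13): truth gives 0, best alternative gives -6.
Others report (12, 8, 12): truth gives 0, best alternative gives -6.
Others report (12, 8, 13): truth gives 0, best alternative gives -6.
(Remaining 58 profiles checked similarly; truth is weakly best in each.)
In every case the truthful report is at least as good as any alternative, so it is a dominant strategy.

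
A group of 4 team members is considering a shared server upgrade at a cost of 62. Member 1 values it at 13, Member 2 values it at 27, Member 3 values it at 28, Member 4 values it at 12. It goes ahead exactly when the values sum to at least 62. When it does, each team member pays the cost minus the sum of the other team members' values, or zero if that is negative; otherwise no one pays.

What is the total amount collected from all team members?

Total value 80 ≥ cost 62, so it is built.
Member 1: others sum to 67; max(0, 62 - 67) = 0.
Member 2: others sum to 53; max(0, 62 - 53) = 9.
Member 3: others sum to 52; max(0, 62 - 52) = 10.
Member 4: others sum to 68; max(0, 62 - 68) = 0.
Total collected = 0 + 9 + 10 + 0 = 19.

19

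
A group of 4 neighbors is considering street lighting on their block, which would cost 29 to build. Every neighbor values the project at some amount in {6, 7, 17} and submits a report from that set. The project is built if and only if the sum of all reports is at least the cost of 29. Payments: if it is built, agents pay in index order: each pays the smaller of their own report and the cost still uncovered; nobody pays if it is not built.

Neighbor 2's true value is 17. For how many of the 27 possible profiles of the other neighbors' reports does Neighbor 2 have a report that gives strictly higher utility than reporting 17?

Others report (6, 6, 17): truth gives 0; report 6 gives 11 > 0. Violating.
Others report (6, 7, 17): truth gives 0; report 6 gives 11 > 0. Violating.
Others report (6, 17, 6): truth gives 0; report 6 gives 11 > 0. Violating.
Others report (6, 17, 7): truth gives 0; report 6 gives 11 > 0. Violating.
Others report (6, 6, 6): truth gives 0; no alternative beats it.
Others report (6, 6, 7): truth gives 0; no alternative beats it.
(Checking all 27 profiles: 19 have a profitable deviation, 8 do not.)

19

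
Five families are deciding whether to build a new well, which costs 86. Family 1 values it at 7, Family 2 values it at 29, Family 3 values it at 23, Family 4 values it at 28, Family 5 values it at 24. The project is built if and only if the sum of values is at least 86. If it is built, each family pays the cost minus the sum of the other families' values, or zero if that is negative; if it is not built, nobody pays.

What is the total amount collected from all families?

7

Total value 111 ≥ cost 86, so it is built.
Family 1: others sum to 104; max(0, 86 - 104) = 0.
Family 2: others sum to 82; max(0, 86 - 82) = 4.
Family 3: others sum to 88; max(0, 86 - 88) = 0.
Family 4: others sum to 83; max(0, 86 - 83) = 3.
Family 5: others sum to 87; max(0, 86 - 87) = 0.
Total collected = 0 + 4 + 0 + 3 + 0 = 7.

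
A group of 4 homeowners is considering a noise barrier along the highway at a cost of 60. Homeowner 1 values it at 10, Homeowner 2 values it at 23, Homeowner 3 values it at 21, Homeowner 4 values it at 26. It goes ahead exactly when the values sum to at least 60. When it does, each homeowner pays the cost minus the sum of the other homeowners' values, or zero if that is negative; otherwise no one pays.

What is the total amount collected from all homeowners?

10

Total value 80 ≥ cost 60, so it is built.
Homeowner 1: others sum to 70; max(0, 60 - 70) = 0.
Homeowner 2: others sum to 57; max(0, 60 - 57) = 3.
Homeowner 3: others sum to 59; max(0, 60 - 59) = 1.
Homeowner 4: others sum to 54; max(0, 60 - 54) = 6.
Total collected = 0 + 3 + 1 + 6 = 10.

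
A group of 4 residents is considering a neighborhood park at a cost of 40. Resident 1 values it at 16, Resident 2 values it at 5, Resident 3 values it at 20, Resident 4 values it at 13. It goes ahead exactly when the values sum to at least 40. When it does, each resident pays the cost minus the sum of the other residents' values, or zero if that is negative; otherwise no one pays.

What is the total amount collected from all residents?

Total value 54 ≥ cost 40, so it is built.
Resident 1: others sum to 38; max(0, 40 - 38) = 2.
Resident 2: others sum to 49; max(0, 40 - 49) = 0.
Resident 3: others sum to 34; max(0, 40 - 34) = 6.
Resident 4: others sum to 41; max(0, 40 - 41) = 0.
Total collected = 2 + 0 + 6 + 0 = 8.

8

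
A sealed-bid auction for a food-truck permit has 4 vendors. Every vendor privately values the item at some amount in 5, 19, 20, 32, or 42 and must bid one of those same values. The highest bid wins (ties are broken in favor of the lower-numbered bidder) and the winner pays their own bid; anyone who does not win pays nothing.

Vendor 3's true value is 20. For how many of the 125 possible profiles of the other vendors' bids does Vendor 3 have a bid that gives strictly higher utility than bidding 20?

Others bid (5, 5, 5): truth gives 0; bid 19 gives 1 > 0. Violating.
Others bid (5, 5, 19): truth gives 0; bid 19 gives 1 > 0. Violating.
Others bid (5, 5, 20): truth gives 0; no alternative beats it.
Others bid (5, 5, 32): truth gives 0; no alternative beats it.
(Checking all 125 profiles: 2 have a profitable deviation, 123 do not.)

2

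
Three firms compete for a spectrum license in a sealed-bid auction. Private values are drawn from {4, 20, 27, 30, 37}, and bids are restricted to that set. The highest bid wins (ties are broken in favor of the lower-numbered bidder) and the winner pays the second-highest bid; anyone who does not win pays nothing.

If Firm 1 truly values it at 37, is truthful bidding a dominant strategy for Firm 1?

Yes

Check each profile of the others' bids and compare truth against every alternative bid.
Others bid (4, 4): truth gives 33, best alternative gives 33.
Others bid (4, 20): truth gives 17, best alternative gives 17.
Others bid (20, 4): truth gives 17, best alternative gives 17.
Others bid (20, 20): truth gives 17, best alternative gives 17.
Others bid (4, 27): truth gives 10, best alternative gives 10.
Others bid (20, 27): truth gives 10, best alternative gives 10.
(Remaining 19 profiles checked similarly; truth is weakly best in each.)
In every case the truthful bid is at least as good as any alternative, so it is a dominant strategy.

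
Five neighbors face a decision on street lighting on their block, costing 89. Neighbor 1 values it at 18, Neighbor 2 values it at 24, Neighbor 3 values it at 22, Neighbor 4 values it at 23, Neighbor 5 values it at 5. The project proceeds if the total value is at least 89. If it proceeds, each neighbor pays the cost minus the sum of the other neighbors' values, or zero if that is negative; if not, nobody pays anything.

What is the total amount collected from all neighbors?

77

Total value 92 ≥ cost 89, so it is built.
Neighbor 1: others sum to 74; max(0, 89 - 74) = 15.
Neighbor 2: others sum to 68; max(0, 89 - 68) = 21.
Neighbor 3: others sum to 70; max(0, 89 - 70) = 19.
Neighbor 4: others sum to 69; max(0, 89 - 69) = 20.
Neighbor 5: others sum to 87; max(0, 89 - 87) = 2.
Total collected = 15 + 21 + 19 + 20 + 2 = 77.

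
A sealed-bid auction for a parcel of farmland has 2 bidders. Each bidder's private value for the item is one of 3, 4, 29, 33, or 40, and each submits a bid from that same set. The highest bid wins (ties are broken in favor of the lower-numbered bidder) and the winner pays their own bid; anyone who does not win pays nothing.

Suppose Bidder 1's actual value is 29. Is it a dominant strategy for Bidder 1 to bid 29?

No

Consider the case where Bidder 2 bids 3.
Truthful bid 29: wins, pays 29, utility 29 - 29 = 0.
Bid 3 instead: wins, pays 3, utility 29 - 3 = 26.
Since 26 > 0, bidding 3 is strictly better here, so truthful bidding is not dominant.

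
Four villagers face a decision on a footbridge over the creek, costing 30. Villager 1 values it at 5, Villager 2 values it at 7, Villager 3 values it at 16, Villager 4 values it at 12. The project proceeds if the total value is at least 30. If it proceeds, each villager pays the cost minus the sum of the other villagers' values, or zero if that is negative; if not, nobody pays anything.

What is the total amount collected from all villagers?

Total value 40 ≥ cost 30, so it is built.
Villager 1: others sum to 35; max(0, 30 - 35) = 0.
Villager 2: others sum to 33; max(0, 30 - 33) = 0.
Villager 3: others sum to 24; max(0, 30 - 24) = 6.
Villager 4: others sum to 28; max(0, 30 - 28) = 2.
Total collected = 0 + 0 + 6 + 2 = 8.

8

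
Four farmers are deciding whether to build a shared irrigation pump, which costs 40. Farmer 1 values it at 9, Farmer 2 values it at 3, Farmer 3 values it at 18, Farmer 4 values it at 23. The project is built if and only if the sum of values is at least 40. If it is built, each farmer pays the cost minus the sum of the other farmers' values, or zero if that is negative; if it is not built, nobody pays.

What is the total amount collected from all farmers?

15

Total value 53 ≥ cost 40, so it is built.
Farmer 1: others sum to 44; max(0, 40 - 44) = 0.
Farmer 2: others sum to 50; max(0, 40 - 50) = 0.
Farmer 3: others sum to 35; max(0, 40 - 35) = 5.
Farmer 4: others sum to 30; max(0, 40 - 30) = 10.
Total collected = 0 + 0 + 5 + 10 = 15.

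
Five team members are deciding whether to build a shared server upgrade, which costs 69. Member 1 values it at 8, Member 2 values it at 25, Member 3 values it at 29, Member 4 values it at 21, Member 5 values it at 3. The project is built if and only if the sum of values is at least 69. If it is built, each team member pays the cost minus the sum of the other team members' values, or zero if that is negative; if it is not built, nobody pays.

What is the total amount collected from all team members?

24

Total value 86 ≥ cost 69, so it is built.
Member 1: others sum to 78; max(0, 69 - 78) = 0.
Member 2: others sum to 61; max(0, 69 - 61) = 8.
Member 3: others sum to 57; max(0, 69 - 57) = 12.
Member 4: others sum to 65; max(0, 69 - 65) = 4.
Member 5: others sum to 83; max(0, 69 - 83) = 0.
Total collected = 0 + 8 + 12 + 4 + 0 = 24.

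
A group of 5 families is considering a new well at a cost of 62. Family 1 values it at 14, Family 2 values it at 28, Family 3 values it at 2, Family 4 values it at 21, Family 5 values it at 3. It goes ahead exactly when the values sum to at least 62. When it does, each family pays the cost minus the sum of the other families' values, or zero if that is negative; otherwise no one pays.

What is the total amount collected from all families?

45

Total value 68 ≥ cost 62, so it is built.
Family 1: others sum to 54; max(0, 62 - 54) = 8.
Family 2: others sum to 40; max(0, 62 - 40) = 22.
Family 3: others sum to 66; max(0, 62 - 66) = 0.
Family 4: others sum to 47; max(0, 62 - 47) = 15.
Family 5: others sum to 65; max(0, 62 - 65) = 0.
Total collected = 8 + 22 + 0 + 15 + 0 = 45.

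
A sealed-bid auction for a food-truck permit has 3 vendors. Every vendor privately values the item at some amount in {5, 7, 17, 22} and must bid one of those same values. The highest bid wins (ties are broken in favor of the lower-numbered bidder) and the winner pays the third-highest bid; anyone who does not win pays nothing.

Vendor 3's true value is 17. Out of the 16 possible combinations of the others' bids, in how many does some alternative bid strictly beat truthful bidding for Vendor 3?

4

Others bid (5, 17): truth gives 0; bid 22 gives 12 > 0. Violating.
Others bid (7, 17): truth gives 0; bid 22 gives 10 > 0. Violating.
Others bid (17, 5): truth gives 0; bid 22 gives 12 > 0. Violating.
Others bid (17, 7): truth gives 0; bid 22 gives 10 > 0. Violating.
Others bid (5, 5): truth gives 12; no alternative beats it.
Others bid (5, 7): truth gives 12; no alternative beats it.
(Checking all 16 profiles: 4 have a profitable deviation, 12 do not.)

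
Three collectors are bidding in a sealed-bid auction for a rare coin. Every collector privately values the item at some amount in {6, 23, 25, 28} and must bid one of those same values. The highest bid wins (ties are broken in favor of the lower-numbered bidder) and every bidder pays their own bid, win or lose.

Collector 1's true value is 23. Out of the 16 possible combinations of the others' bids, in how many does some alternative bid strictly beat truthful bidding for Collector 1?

Others bid (6, 6): truth gives 0; bid 6 gives 17 > 0. Violating.
Others bid (6, 25): truth gives -23; bid 25 gives -2 > -23. Violating.
Others bid (6, 28): truth gives -23; bid 28 gives -5 > -23. Violating.
Others bid (23, 25): truth gives -23; bid 25 gives -2 > -23. Violating.
Others bid (6, 23): truth gives 0; no alternative beats it.
Others bid (23, 6): truth gives 0; no alternative beats it.
(Checking all 16 profiles: 13 have a profitable deviation, 3 do not.)

13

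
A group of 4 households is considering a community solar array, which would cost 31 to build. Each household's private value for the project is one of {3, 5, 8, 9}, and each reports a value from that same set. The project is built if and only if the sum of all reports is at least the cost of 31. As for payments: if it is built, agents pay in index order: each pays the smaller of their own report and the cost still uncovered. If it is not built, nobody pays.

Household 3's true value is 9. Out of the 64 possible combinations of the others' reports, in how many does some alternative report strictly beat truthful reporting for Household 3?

Others report (5, 9, 9): truth gives 0; report 8 gives 1 > 0. Violating.
Others report (8, 8, 8): truth gives 0; report 8 gives 1 > 0. Violating.
Others report (8, 8, 9): truth gives 0; report 8 gives 1 > 0. Violating.
Others report (8, 9, 8): truth gives 0; report 8 gives 1 > 0. Violating.
Others report (3, 3, 3): truth gives 0; no alternative beats it.
Others report (3, 3, 5): truth gives 0; no alternative beats it.
(Checking all 64 profiles: 11 have a profitable deviation, 53 do not.)

11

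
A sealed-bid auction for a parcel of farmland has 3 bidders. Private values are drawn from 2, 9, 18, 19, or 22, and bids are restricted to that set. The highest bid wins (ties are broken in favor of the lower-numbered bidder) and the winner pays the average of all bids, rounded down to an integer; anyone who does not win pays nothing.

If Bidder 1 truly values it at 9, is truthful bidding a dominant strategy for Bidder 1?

No

Consider the case where Bidder 2 bids 2 and Bidder 3 bids 2.
Truthful bid 9: wins, pays 4, utility 9 - 4 = 5.
Bid 2 instead: wins, pays 2, utility 9 - 2 = 7.
Since 7 > 5, bidding 2 is strictly better here, so truthful bidding is not dominant.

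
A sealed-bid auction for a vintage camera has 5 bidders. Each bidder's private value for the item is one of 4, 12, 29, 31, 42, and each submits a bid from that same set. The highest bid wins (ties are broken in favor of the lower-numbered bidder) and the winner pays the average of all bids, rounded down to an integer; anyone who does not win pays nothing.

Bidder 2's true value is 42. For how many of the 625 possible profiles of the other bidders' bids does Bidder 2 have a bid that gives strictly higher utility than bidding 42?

Others bid (4, 4, 4, 4): truth gives 31; bid 12 gives 37 > 31. Violating.
Others bid (4, 4, 4, 12): truth gives 29; bid 12 gives 35 > 29. Violating.
Others bid (4, 4, 4, 29): truth gives 26; bid 29 gives 28 > 26. Violating.
Others bid (4, 4, 4, 31): truth gives 25; bid 31 gives 28 > 25. Violating.
Others bid (4, 4, 4, 42): truth gives 23; no alternative beats it.
Others bid (4, 4, 12, 42): truth gives 22; no alternative beats it.
(Checking all 625 profiles: 192 have a profitable deviation, 433 do not.)

192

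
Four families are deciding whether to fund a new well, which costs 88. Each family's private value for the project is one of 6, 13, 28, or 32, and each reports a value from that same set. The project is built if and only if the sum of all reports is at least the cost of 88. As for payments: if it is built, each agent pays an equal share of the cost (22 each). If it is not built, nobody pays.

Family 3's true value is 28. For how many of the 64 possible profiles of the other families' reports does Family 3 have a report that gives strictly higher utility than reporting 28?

3

Others report (13, 13, 32): truth gives 0; report 32 gives 6 > 0. Violating.
Others report (13, 32, 13): truth gives 0; report 32 gives 6 > 0. Violating.
Others report (32, 13, 13): truth gives 0; report 32 gives 6 > 0. Violating.
Others report (6, 6, 6): truth gives 0; no alternative beats it.
Others report (6, 6, 13): truth gives 0; no alternative beats it.
(Checking all 64 profiles: 3 have a profitable deviation, 61 do not.)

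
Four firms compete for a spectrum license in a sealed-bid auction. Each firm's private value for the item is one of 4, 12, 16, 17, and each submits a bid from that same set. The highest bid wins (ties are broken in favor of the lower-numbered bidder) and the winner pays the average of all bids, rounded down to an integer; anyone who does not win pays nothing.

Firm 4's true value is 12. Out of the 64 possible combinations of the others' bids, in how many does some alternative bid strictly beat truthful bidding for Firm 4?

Others bid (4, 4, 12): truth gives 0; bid 16 gives 3 > 0. Violating.
Others bid (4, 4, 16): truth gives 0; bid 17 gives 2 > 0. Violating.
Others bid (4, 12, 4): truth gives 0; bid 16 gives 3 > 0. Violating.
Others bid (4, 12, 12): truth gives 0; bid 16 gives 1 > 0. Violating.
Others bid (4, 4, 4): truth gives 6; no alternative beats it.
Others bid (4, 4, 17): truth gives 0; no alternative beats it.
(Checking all 64 profiles: 9 have a profitable deviation, 55 do not.)

9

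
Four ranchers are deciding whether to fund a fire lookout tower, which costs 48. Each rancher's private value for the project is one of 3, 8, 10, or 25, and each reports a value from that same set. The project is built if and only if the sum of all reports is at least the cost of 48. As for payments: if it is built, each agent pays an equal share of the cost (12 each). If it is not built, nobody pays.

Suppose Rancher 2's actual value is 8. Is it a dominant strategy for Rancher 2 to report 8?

Consider the case where Rancher 1 reports 8, Rancher 3 reports 8 and Rancher 4 reports 25.
Truthful report 8: project built, pays 12, utility 8 - 12 = -4.
Report 3 instead: project not built, utility 0.
Since 0 > -4, reporting 3 is strictly better here, so truthful reporting is not dominant.

No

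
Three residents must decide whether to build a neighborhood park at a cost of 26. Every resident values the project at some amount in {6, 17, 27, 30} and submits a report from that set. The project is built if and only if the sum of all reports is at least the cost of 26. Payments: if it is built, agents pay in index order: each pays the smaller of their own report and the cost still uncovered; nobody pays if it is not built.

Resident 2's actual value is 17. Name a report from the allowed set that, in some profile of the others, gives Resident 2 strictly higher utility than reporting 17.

6

Suppose Resident 1 reports 6 and Resident 3 reports 17.
Report 17: project built, pays 17, utility 17 - 17 = 0.
Report 6: project built, pays 6, utility 17 - 6 = 11.
So reporting 6 beats truth here (11 > 0).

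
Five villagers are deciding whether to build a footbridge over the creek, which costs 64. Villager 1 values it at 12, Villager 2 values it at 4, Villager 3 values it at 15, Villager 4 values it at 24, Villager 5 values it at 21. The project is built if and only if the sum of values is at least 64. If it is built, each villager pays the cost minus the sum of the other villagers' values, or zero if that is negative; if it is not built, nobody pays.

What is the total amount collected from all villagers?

Total value 76 ≥ cost 64, so it is built.
Villager 1: others sum to 64; max(0, 64 - 64) = 0.
Villager 2: others sum to 72; max(0, 64 - 72) = 0.
Villager 3: others sum to 61; max(0, 64 - 61) = 3.
Villager 4: others sum to 52; max(0, 64 - 52) = 12.
Villager 5: others sum to 55; max(0, 64 - 55) = 9.
Total collected = 0 + 0 + 3 + 12 + 9 = 24.

24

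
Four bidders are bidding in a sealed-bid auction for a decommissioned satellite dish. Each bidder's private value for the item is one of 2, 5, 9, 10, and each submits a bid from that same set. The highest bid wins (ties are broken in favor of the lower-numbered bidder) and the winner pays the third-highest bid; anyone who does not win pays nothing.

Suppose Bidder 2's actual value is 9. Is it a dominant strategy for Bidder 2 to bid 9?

Consider the case where Bidder 1 bids 2, Bidder 3 bids 2 and Bidder 4 bids 10.
Truthful bid 9: loses, pays 0, utility 0.
Bid 10 instead: wins, pays 2, utility 9 - 2 = 7.
Since 7 > 0, bidding 10 is strictly better here, so truthful bidding is not dominant.

No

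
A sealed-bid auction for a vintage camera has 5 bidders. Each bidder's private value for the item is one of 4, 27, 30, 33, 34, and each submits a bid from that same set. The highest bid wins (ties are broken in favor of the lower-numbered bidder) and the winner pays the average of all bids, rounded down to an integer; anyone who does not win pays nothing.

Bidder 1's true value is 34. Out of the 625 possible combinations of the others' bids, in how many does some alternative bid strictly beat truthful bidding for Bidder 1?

Others bid (4, 4, 4, 4): truth gives 24; bid 4 gives 30 > 24. Violating.
Others bid (4, 4, 4, 27): truth gives 20; bid 27 gives 21 > 20. Violating.
Others bid (4, 4, 4, 30): truth gives 19; bid 30 gives 20 > 19. Violating.
Others bid (4, 4, 27, 4): truth gives 20; bid 27 gives 21 > 20. Violating.
Others bid (4, 4, 4, 33): truth gives 19; no alternative beats it.
Others bid (4, 4, 4, 34): truth gives 18; no alternative beats it.
(Checking all 625 profiles: 102 have a profitable deviation, 523 do not.)

102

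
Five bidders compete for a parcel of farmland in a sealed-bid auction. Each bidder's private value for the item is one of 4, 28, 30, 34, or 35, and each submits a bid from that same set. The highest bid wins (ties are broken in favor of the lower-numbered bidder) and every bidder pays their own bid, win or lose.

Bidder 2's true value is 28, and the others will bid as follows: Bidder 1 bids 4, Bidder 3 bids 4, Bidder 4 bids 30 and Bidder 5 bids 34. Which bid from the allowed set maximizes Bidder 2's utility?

Bid 4: loses but pays 4, utility -4.
Bid 28: loses but pays 28, utility -28.
Bid 30: loses but pays 30, utility -30.
Bid 34: wins, pays 34, utility 28 - 34 = -6.
Bid 35: wins, pays 35, utility 28 - 35 = -7.
The best choice is 4 with utility -4.

4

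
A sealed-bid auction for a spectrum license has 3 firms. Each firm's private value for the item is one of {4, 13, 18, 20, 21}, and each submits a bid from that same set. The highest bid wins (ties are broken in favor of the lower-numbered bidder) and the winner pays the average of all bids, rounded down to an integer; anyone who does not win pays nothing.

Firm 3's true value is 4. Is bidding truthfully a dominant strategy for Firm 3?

Yes

Check each profile of the others' bids and compare truth against every alternative bid.
Others bid (4, 4): truth gives 0, best alternative gives -3.
Others bid (4, 13): truth gives 0, best alternative gives 0.
Others bid (4, 18): truth gives 0, best alternative gives 0.
Others bid (4, 20): truth gives 0, best alternative gives 0.
Others bid (4, 21): truth gives 0, best alternative gives 0.
Others bid (13, 4): truth gives 0, best alternative gives 0.
(Remaining 19 profiles checked similarly; truth is weakly best in each.)
In every case the truthful bid is at least as good as any alternative, so it is a dominant strategy.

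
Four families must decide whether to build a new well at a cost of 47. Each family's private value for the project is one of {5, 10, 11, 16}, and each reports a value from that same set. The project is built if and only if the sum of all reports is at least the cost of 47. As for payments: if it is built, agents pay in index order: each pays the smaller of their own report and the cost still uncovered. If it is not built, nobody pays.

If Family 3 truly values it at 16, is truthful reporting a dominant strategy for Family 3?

No

Consider the case where Family 1 reports 5, Family 2 reports 16 and Family 4 reports 16.
Truthful report 16: project built, pays 16, utility 16 - 16 = 0.
Report 10 instead: project built, pays 10, utility 16 - 10 = 6.
Since 6 > 0, reporting 10 is strictly better here, so truthful reporting is not dominant.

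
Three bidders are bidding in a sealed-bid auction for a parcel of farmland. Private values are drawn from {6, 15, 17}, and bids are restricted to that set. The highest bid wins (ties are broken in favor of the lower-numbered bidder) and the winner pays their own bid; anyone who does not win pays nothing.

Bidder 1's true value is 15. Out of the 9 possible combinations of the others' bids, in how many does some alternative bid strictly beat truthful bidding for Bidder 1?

1

Others bid (6, 6): truth gives 0; bid 6 gives 9 > 0. Violating.
Others bid (6, 15): truth gives 0; no alternative beats it.
Others bid (6, 17): truth gives 0; no alternative beats it.
(Checking all 9 profiles: 1 has a profitable deviation, 8 do not.)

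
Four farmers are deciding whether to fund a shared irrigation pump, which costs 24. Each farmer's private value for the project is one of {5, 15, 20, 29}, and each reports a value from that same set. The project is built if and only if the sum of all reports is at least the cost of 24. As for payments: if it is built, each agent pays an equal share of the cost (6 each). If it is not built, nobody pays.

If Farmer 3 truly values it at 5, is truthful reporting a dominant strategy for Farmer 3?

Check each profile of the others' reports and compare truth against every alternative report.
Others report (5, 5, 5): truth gives 0, best alternative gives -1.
Others report (5, 5, 15): truth gives -1, best alternative gives -1.
Others report (5, 5, 20): truth gives -1, best alternative gives -1.
Others report (5, 5, 29): truth gives -1, best alternative gives -1.
Others report (5, 15, 5): truth gives -1, best alternative gives -1.
Others report (5, 15, 15): truth gives -1, best alternative gives -1.
(Remaining 58 profiles checked similarly; truth is weakly best in each.)
In every case the truthful report is at least as good as any alternative, so it is a dominant strategy.

Yes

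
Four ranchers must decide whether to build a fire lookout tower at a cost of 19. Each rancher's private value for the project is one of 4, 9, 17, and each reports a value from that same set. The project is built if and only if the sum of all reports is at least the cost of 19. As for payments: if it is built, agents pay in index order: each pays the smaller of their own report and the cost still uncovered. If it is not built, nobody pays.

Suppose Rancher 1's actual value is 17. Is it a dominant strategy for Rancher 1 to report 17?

Consider the case where Rancher 2 reports 4, Rancher 3 reports 4 and Rancher 4 reports 4.
Truthful report 17: project built, pays 17, utility 17 - 17 = 0.
Report 9 instead: project built, pays 9, utility 17 - 9 = 8.
Since 8 > 0, reporting 9 is strictly better here, so truthful reporting is not dominant.

No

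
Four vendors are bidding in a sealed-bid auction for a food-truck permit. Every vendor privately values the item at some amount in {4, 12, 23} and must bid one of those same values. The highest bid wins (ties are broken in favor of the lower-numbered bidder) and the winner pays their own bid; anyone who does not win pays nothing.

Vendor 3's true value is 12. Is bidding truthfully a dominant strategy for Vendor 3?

Check each profile of the others' bids and compare truth against every alternative bid.
Others bid (4, 4, 4): truth gives 0, best alternative gives 0.
Others bid (4, 4, 12): truth gives 0, best alternative gives 0.
Others bid (4, 4, 23): truth gives 0, best alternative gives 0.
Others bid (4, 12, 4): truth gives 0, best alternative gives 0.
Others bid (4, 12, 12): truth gives 0, best alternative gives 0.
Others bid (4, 12, 23): truth gives 0, best alternative gives 0.
(Remaining 21 profiles checked similarly; truth is weakly best in each.)
In every case the truthful bid is at least as good as any alternative, so it is a dominant strategy.

Yes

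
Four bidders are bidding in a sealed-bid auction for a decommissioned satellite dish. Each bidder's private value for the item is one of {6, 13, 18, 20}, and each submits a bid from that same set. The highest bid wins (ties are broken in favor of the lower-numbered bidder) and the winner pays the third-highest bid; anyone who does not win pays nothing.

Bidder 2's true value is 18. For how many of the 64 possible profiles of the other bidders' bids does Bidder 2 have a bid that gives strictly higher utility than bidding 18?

Others bid (6, 6, 20): truth gives 0; bid 20 gives 12 > 0. Violating.
Others bid (6, 13, 20): truth gives 0; bid 20 gives 5 > 0. Violating.
Others bid (6, 20, 6): truth gives 0; bid 20 gives 12 > 0. Violating.
Others bid (6, 20, 13): truth gives 0; bid 20 gives 5 > 0. Violating.
Others bid (6, 6, 6): truth gives 12; no alternative beats it.
Others bid (6, 6, 13): truth gives 12; no alternative beats it.
(Checking all 64 profiles: 12 have a profitable deviation, 52 do not.)

12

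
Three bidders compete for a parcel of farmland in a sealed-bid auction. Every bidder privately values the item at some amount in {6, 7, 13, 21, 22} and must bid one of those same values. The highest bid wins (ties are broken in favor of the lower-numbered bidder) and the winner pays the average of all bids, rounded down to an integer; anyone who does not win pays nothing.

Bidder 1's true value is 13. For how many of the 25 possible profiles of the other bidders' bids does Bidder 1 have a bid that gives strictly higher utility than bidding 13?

4

Others bid (6, 6): truth gives 5; bid 6 gives 7 > 5. Violating.
Others bid (6, 7): truth gives 5; bid 7 gives 7 > 5. Violating.
Others bid (7, 6): truth gives 5; bid 7 gives 7 > 5. Violating.
Others bid (7, 7): truth gives 4; bid 7 gives 6 > 4. Violating.
Others bid (6, 13): truth gives 3; no alternative beats it.
Others bid (6, 21): truth gives 0; no alternative beats it.
(Checking all 25 profiles: 4 have a profitable deviation, 21 do not.)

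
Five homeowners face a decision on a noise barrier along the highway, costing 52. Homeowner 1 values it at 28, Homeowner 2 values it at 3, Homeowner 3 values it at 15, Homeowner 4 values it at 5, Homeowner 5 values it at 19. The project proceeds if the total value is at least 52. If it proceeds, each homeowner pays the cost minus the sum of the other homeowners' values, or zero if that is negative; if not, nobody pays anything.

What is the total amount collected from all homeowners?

Total value 70 ≥ cost 52, so it is built.
Homeowner 1: others sum to 42; max(0, 52 - 42) = 10.
Homeowner 2: others sum to 67; max(0, 52 - 67) = 0.
Homeowner 3: others sum to 55; max(0, 52 - 55) = 0.
Homeowner 4: others sum to 65; max(0, 52 - 65) = 0.
Homeowner 5: others sum to 51; max(0, 52 - 51) = 1.
Total collected = 10 + 0 + 0 + 0 + 1 = 11.

11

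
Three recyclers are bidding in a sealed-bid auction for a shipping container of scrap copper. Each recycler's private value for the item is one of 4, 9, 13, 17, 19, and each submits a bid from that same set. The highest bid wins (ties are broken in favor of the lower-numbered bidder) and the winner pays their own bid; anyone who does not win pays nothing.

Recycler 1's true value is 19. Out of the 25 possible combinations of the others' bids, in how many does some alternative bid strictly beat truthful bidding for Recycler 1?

16

Others bid (4, 4): truth gives 0; bid 4 gives 15 > 0. Violating.
Others bid (4, 9): truth gives 0; bid 9 gives 10 > 0. Violating.
Others bid (4, 13): truth gives 0; bid 13 gives 6 > 0. Violating.
Others bid (4, 17): truth gives 0; bid 17 gives 2 > 0. Violating.
Others bid (4, 19): truth gives 0; no alternative beats it.
Others bid (9, 19): truth gives 0; no alternative beats it.
(Checking all 25 profiles: 16 have a profitable deviation, 9 do not.)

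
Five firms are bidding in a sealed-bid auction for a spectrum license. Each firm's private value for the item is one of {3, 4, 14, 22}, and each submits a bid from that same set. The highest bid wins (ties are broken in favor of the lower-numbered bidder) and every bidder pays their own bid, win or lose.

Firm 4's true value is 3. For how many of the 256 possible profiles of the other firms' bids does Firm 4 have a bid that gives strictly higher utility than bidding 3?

Others bid (3, 3, 3, 3): truth gives -3; bid 4 gives -1 > -3. Violating.
Others bid (3, 3, 3, 4): truth gives -3; bid 4 gives -1 > -3. Violating.
Others bid (3, 3, 3, 14): truth gives -3; no alternative beats it.
Others bid (3, 3, 3, 22): truth gives -3; no alternative beats it.
(Checking all 256 profiles: 2 have a profitable deviation, 254 do not.)

2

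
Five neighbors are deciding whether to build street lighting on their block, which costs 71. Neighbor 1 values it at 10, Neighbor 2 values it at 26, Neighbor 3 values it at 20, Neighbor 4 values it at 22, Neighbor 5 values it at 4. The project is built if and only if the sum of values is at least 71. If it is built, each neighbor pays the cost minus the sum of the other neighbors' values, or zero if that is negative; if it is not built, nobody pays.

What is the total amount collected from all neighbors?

35

Total value 82 ≥ cost 71, so it is built.
Neighbor 1: others sum to 72; max(0, 71 - 72) = 0.
Neighbor 2: others sum to 56; max(0, 71 - 56) = 15.
Neighbor 3: others sum to 62; max(0, 71 - 62) = 9.
Neighbor 4: others sum to 60; max(0, 71 - 60) = 11.
Neighbor 5: others sum to 78; max(0, 71 - 78) = 0.
Total collected = 0 + 15 + 9 + 11 + 0 = 35.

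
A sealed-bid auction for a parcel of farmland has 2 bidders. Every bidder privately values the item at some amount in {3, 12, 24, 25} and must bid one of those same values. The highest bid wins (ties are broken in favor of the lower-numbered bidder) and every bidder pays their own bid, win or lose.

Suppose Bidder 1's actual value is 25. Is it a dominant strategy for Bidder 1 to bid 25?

Consider the case where Bidder 2 bids 3.
Truthful bid 25: wins, pays 25, utility 25 - 25 = 0.
Bid 3 instead: wins, pays 3, utility 25 - 3 = 22.
Since 22 > 0, bidding 3 is strictly better here, so truthful bidding is not dominant.

No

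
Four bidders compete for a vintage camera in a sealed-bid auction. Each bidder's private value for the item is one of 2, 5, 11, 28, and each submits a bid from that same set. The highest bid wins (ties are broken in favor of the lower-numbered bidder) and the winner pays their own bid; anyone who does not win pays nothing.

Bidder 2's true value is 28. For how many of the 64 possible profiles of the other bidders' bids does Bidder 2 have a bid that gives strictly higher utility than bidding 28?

18

Others bid (2, 2, 2): truth gives 0; bid 5 gives 23 > 0. Violating.
Others bid (2, 2, 5): truth gives 0; bid 5 gives 23 > 0. Violating.
Others bid (2, 2, 11): truth gives 0; bid 11 gives 17 > 0. Violating.
Others bid (2, 5, 2): truth gives 0; bid 5 gives 23 > 0. Violating.
Others bid (2, 2, 28): truth gives 0; no alternative beats it.
Others bid (2, 5, 28): truth gives 0; no alternative beats it.
(Checking all 64 profiles: 18 have a profitable deviation, 46 do not.)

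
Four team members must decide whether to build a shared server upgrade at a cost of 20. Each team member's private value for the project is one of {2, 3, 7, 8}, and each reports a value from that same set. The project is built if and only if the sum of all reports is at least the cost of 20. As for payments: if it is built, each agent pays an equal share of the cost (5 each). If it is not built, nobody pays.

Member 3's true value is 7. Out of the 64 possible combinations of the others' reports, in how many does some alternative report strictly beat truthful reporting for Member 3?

Others report (2, 2, 8): truth gives 0; report 8 gives 2 > 0. Violating.
Others report (2, 3, 7): truth gives 0; report 8 gives 2 > 0. Violating.
Others report (2, 7, 3): truth gives 0; report 8 gives 2 > 0. Violating.
Others report (2, 8, 2): truth gives 0; report 8 gives 2 > 0. Violating.
Others report (2, 2, 2): truth gives 0; no alternative beats it.
Others report (2, 2, 3): truth gives 0; no alternative beats it.
(Checking all 64 profiles: 9 have a profitable deviation, 55 do not.)

9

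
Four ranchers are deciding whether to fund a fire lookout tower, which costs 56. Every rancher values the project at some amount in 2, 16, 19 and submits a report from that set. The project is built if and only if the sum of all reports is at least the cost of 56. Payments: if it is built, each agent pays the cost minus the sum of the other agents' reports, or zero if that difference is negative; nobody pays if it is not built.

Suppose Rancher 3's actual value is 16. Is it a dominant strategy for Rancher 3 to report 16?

Check each profile of the others' reports and compare truth against every alternative report.
Others report (19, 19, 19): truth gives 16, best alternative gives 16.
Others report (16, 19, 19): truth gives 14, best alternative gives 14.
Others report (19, 16, 19): truth gives 14, best alternative gives 14.
Others report (19, 19, 16): truth gives 14, best alternative gives 14.
Others report (16, 16, 19): truth gives 11, best alternative gives 11.
Others report (16, 19, 16): truth gives 11, best alternative gives 11.
(Remaining 21 profiles checked similarly; truth is weakly best in each.)
In every case the truthful report is at least as good as any alternative, so it is a dominant strategy.

Yes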